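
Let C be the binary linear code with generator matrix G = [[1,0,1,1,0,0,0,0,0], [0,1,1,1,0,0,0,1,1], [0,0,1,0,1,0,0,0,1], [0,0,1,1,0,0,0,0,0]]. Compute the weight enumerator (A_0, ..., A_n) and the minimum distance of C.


Weight distribution: A_0 = 1, A_1 = 1, A_2 = 1, A_3 = 4, A_4 = 5, A_5 = 3, A_6 = 1. Minimum distance d = 1.

Enumerate all 2^4 = 16 messages m ∈ F_2^4.
For each, compute codeword c = mG in F_2^9, then tally its weight.
  m = 0000 → c = 000000000, weight = 0.
  m = 1000 → c = 101100000, weight = 3.
  m = 0100 → c = 011100011, weight = 5.
  m = 1100 → c = 110000011, weight = 4.
  m = 0010 → c = 001010001, weight = 3.
  m = 1010 → c = 100110001, weight = 4.
  m = 0110 → c = 010110010, weight = 4.
  m = 1110 → c = 111010010, weight = 5.
  m = 0001 → c = 001100000, weight = 2.
  m = 1001 → c = 100000000, weight = 1.
  m = 0101 → c = 010000011, weight = 3.
  m = 1101 → c = 111100011, weight = 6.
  m = 0011 → c = 000110001, weight = 3.
  m = 1011 → c = 101010001, weight = 4.
  m = 0111 → c = 011010010, weight = 4.
  m = 1111 → c = 110110010, weight = 5.
Tally weights:
  weight 0: 1 codewords.
  weight 1: 1 codewords.
  weight 2: 1 codewords.
  weight 3: 4 codewords.
  weight 4: 5 codewords.
  weight 5: 3 codewords.
  weight 6: 1 codewords.
Minimum distance d = smallest w > 0 with A_w > 0 = 1.
Sanity: Σ A_w = 16 = 2^4 = 16 ✓.


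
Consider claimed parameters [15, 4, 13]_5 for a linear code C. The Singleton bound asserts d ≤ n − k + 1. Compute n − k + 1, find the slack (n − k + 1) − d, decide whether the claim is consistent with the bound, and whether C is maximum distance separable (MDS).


Singleton RHS = n − k + 1 = 12, slack = -1, bound violated (no such code; not MDS).

Singleton bound: d ≤ n − k + 1.
Here n = 15, k = 4, so n − k + 1 = 12.
Given d = 13, check d ≤ 12: NO.
Slack = (n − k + 1) − d = -1.
The slack is negative: d = 13 exceeds n − k + 1 = 12 by 1, so the Singleton bound is violated and no linear [15, 4, 13]_5 code can exist. In particular it is not MDS (MDS requires d = n − k + 1 exactly).
Description: the claimed parameters are [15, 4, 13]_5; such a code would be impossible (violates the Singleton bound).


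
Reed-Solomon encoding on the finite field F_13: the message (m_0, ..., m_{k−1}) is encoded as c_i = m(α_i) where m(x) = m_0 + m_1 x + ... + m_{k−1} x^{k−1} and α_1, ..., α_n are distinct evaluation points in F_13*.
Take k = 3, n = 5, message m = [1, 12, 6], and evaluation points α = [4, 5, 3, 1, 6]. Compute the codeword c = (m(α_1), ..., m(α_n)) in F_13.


c = [2, 3, 0, 6, 3]

Message polynomial: m(x) = 1 + 12·x + 6·x^2 (mod 13).
For each evaluation point α_i, compute m(α_i) mod 13:
  α_1 = 4: Horner steps 6 → 10 → 2, so m(4) = 2.
  α_2 = 5: Horner steps 6 → 3 → 3, so m(5) = 3.
  α_3 = 3: Horner steps 6 → 4 → 0, so m(3) = 0.
  α_4 = 1: Horner steps 6 → 5 → 6, so m(1) = 6.
  α_5 = 6: Horner steps 6 → 9 → 3, so m(6) = 3.
Codeword c = [2, 3, 0, 6, 3] ∈ F_13^5.


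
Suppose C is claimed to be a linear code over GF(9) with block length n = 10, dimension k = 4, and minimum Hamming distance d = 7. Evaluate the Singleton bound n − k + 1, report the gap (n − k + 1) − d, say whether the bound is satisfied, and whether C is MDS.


Singleton RHS = n − k + 1 = 7, slack = 0, bound satisfied, MDS.

Singleton bound: d ≤ n − k + 1.
Here n = 10, k = 4, so n − k + 1 = 7.
Given d = 7, check d ≤ 7: YES.
Slack = (n − k + 1) − d = 0.
The code is MDS (slack = 0).
Description: the claimed parameters are [10, 4, 7]_9; such a code would be MDS (meets Singleton bound).


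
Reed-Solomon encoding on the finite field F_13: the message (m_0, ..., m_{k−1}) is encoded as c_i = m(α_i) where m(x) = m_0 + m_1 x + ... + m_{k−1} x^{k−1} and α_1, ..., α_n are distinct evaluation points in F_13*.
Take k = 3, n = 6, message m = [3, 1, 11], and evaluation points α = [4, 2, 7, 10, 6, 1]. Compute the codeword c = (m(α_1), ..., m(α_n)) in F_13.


c = [1, 10, 3, 8, 2, 2]

Message polynomial: m(x) = 3 + 1·x + 11·x^2 (mod 13).
For each evaluation point α_i, compute m(α_i) mod 13:
  α_1 = 4: Horner steps 11 → 6 → 1, so m(4) = 1.
  α_2 = 2: Horner steps 11 → 10 → 10, so m(2) = 10.
  α_3 = 7: Horner steps 11 → 0 → 3, so m(7) = 3.
  α_4 = 10: Horner steps 11 → 7 → 8, so m(10) = 8.
  α_5 = 6: Horner steps 11 → 2 → 2, so m(6) = 2.
  α_6 = 1: Horner steps 11 → 12 → 2, so m(1) = 2.
Codeword c = [1, 10, 3, 8, 2, 2] ∈ F_13^6.


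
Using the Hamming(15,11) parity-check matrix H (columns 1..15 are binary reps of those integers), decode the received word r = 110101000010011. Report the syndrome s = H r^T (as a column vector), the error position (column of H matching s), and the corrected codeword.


s = (1, 0, 1, 1)^T, error position = 11, corrected codeword c = 110101000000011

Compute s = H r^T mod 2 one row at a time:
  s_1 = 0 + 0 + 0 + 1 + 0 + 0 + 1 + 1 = 3 ≡ 1 (mod 2).
  s_2 = 1 + 0 + 1 + 0 + 0 + 0 + 1 + 1 = 4 ≡ 0 (mod 2).
  s_3 = 1 + 0 + 1 + 0 + 0 + 1 + 1 + 1 = 5 ≡ 1 (mod 2).
  s_4 = 1 + 0 + 0 + 0 + 0 + 1 + 0 + 1 = 3 ≡ 1 (mod 2).
s = (1, 0, 1, 1)^T — this equals column 11 of H (binary 1011), so error is at position 11.
Correct: flip bit 11 of r = 110101000010011 to get c = 110101000000011.


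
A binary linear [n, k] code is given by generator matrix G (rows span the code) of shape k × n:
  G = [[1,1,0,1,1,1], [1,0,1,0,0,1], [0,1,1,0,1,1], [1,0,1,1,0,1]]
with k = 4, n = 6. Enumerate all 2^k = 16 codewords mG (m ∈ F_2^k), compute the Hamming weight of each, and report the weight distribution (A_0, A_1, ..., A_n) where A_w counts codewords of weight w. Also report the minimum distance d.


Weight distribution: A_0 = 1, A_1 = 2, A_2 = 2, A_3 = 4, A_4 = 5, A_5 = 2. Minimum distance d = 1.

Enumerate all 2^4 = 16 messages m ∈ F_2^4.
For each, compute codeword c = mG in F_2^6, then tally its weight.
  m = 0000 → c = 000000, weight = 0.
  m = 1000 → c = 110111, weight = 5.
  m = 0100 → c = 101001, weight = 3.
  m = 1100 → c = 011110, weight = 4.
  m = 0010 → c = 011011, weight = 4.
  m = 1010 → c = 101100, weight = 3.
  m = 0110 → c = 110010, weight = 3.
  m = 1110 → c = 000101, weight = 2.
  m = 0001 → c = 101101, weight = 4.
  m = 1001 → c = 011010, weight = 3.
  m = 0101 → c = 000100, weight = 1.
  m = 1101 → c = 110011, weight = 4.
  m = 0011 → c = 110110, weight = 4.
  m = 1011 → c = 000001, weight = 1.
  m = 0111 → c = 011111, weight = 5.
  m = 1111 → c = 101000, weight = 2.
Tally weights:
  weight 0: 1 codewords.
  weight 1: 2 codewords.
  weight 2: 2 codewords.
  weight 3: 4 codewords.
  weight 4: 5 codewords.
  weight 5: 2 codewords.
Minimum distance d = smallest w > 0 with A_w > 0 = 1.
Sanity: Σ A_w = 16 = 2^4 = 16 ✓.


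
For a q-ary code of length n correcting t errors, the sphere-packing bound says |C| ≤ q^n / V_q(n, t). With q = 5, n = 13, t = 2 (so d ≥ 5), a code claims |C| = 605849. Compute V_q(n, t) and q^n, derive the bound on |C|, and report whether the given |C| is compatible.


V_q(n, t) = 1301, q^n = 1220703125, Hamming bound = 938280, |C| = 605849 ≤ bound (satisfied).

Step 1: Compute V_q(n, t) = Σ_{j=0}^2 C(n, j) (q−1)^j.
  j = 0: C(13,0)·(4)^0 = 1·1 = 1.
  j = 1: C(13,1)·(4)^1 = 13·4 = 52.
  j = 2: C(13,2)·(4)^2 = 78·16 = 1248.
  V_q(n, t) = 1 + 52 + 1248 = 1301.
Step 2: q^n = 5^13 = 1220703125.
Step 3: Hamming bound ⌊q^n / V_q(n,t)⌋ = ⌊1220703125/1301⌋ = 938280.
Step 4: Compare |C| = 605849 to 938280: satisfied.
The claimed |C| lies below the Hamming bound.


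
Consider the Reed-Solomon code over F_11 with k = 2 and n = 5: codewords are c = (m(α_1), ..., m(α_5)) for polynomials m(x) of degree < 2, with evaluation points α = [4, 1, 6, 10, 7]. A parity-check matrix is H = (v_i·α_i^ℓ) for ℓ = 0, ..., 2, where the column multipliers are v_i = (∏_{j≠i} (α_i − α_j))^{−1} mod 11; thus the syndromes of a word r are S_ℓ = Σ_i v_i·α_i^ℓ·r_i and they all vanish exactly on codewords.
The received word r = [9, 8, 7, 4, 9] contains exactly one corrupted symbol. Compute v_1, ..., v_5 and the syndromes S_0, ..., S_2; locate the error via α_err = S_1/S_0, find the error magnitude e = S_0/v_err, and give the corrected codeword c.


S = (3, 1, 4), error at position 1, error magnitude e = 6, c = [3, 8, 7, 4, 9].

Step 1: column multipliers v_i = (∏_{j≠i}(α_i − α_j))^{−1} mod 11.
  i = 1 (α = 4): (4−1)(4−6)(4−10)(4−7) = 3·(−2)·(−6)·(−3) = −108 ≡ 2, so v_1 = 2^{−1} = 6 (mod 11).
  i = 2 (α = 1): (1−4)(1−6)(1−10)(1−7) = (−3)·(−5)·(−9)·(−6) = 810 ≡ 7, so v_2 = 7^{−1} = 8 (mod 11).
  i = 3 (α = 6): (6−4)(6−1)(6−10)(6−7) = 2·5·(−4)·(−1) = 40 ≡ 7, so v_3 = 7^{−1} = 8 (mod 11).
  i = 4 (α = 10): (10−4)(10−1)(10−6)(10−7) = 6·9·4·3 = 648 ≡ 10, so v_4 = 10^{−1} = 10 (mod 11).
  i = 5 (α = 7): (7−4)(7−1)(7−6)(7−10) = 3·6·1·(−3) = −54 ≡ 1, so v_5 = 1^{−1} = 1 (mod 11).
  v = [6, 8, 8, 10, 1].
Step 2: syndromes of r = [9, 8, 7, 4, 9] (all sums mod 11).
  S_0 = Σ v_i r_i = 6·9 + 8·8 + 8·7 + 10·4 + 1·9 = 223 ≡ 3.
  S_1 = Σ v_i α_i r_i = 6·4·9 + 8·1·8 + 8·6·7 + 10·10·4 + 1·7·9 = 1079 ≡ 1.
  α_i^2 mod 11 = [5, 1, 3, 1, 5].
  S_2 = Σ v_i α_i^2 r_i = 6·5·9 + 8·1·8 + 8·3·7 + 10·1·4 + 1·5·9 = 587 ≡ 4.
  S = (3, 1, 4) ≠ 0, so r is not a codeword (an error is present).
Step 3: locate the error. For a single error e at position i, S_ℓ = v_i·e·α_i^ℓ, so α_err = S_1/S_0.
  S_0^{−1} = 3^{−1} = 4 (mod 11), so α_err = 1·4 = 4 ≡ 4 = α_1. Error position i = 1.
  Consistency check: S_2/S_1 = 4·1 = 4 ≡ 4 = α_err ✓ (single-error assumption holds).
Step 4: error magnitude e = S_0/v_1 = S_0·∏_{j≠1}(α_1 − α_j) = 3·2 = 6 ≡ 6 (mod 11).
Step 5: correct position 1: c_1 = r_1 − e = 9 − 6 ≡ 3 (mod 11). Hence c = [3, 8, 7, 4, 9].
  Check: interpolating c through the α_i gives m(x) = 6 + 2·x (degree < 2) with m(α_i) = c_i for every i, so c is indeed a codeword.


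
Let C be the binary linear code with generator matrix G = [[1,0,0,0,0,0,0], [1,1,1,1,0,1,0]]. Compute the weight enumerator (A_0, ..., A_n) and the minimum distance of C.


Weight distribution: A_0 = 1, A_1 = 1, A_4 = 1, A_5 = 1. Minimum distance d = 1.

Enumerate all 2^2 = 4 messages m ∈ F_2^2.
For each, compute codeword c = mG in F_2^7, then tally its weight.
  m = 00 → c = 0000000, weight = 0.
  m = 10 → c = 1000000, weight = 1.
  m = 01 → c = 1111010, weight = 5.
  m = 11 → c = 0111010, weight = 4.
Tally weights:
  weight 0: 1 codewords.
  weight 1: 1 codewords.
  weight 4: 1 codewords.
  weight 5: 1 codewords.
Minimum distance d = smallest w > 0 with A_w > 0 = 1.
Sanity: Σ A_w = 4 = 2^2 = 4 ✓.


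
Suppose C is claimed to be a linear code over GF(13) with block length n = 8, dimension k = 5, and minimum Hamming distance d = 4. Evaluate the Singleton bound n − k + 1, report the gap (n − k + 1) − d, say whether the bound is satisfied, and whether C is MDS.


Singleton RHS = n − k + 1 = 4, slack = 0, bound satisfied, MDS.

Singleton bound: d ≤ n − k + 1.
Here n = 8, k = 5, so n − k + 1 = 4.
Given d = 4, check d ≤ 4: YES.
Slack = (n − k + 1) − d = 0.
The code is MDS (slack = 0).
Description: the claimed parameters are [8, 5, 4]_13; such a code would be MDS (meets Singleton bound).


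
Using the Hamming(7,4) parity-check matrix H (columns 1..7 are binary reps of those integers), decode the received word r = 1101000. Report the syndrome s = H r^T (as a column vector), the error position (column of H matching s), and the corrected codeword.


s = (1, 1, 1)^T, error position = 7, corrected codeword c = 1101001

Compute s = H r^T mod 2 one row at a time:
  s_1 = 1 + 0 + 0 + 0 = 1 ≡ 1 (mod 2).
  s_2 = 1 + 0 + 0 + 0 = 1 ≡ 1 (mod 2).
  s_3 = 1 + 0 + 0 + 0 = 1 ≡ 1 (mod 2).
s = (1, 1, 1)^T — this equals column 7 of H (binary 111), so error is at position 7.
Correct: flip bit 7 of r = 1101000 to get c = 1101001.


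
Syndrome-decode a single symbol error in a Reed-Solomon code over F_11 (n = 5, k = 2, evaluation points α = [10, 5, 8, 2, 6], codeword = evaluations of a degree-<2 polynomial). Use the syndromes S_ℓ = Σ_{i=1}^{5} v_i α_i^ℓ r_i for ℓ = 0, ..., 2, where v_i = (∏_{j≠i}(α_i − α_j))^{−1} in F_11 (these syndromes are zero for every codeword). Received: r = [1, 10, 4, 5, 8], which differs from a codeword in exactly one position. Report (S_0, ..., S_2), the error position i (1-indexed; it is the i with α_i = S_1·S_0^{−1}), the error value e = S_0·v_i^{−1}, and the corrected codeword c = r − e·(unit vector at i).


S = (1, 10, 1), error at position 1, error magnitude e = 1, c = [0, 10, 4, 5, 8].

Step 1: column multipliers v_i = (∏_{j≠i}(α_i − α_j))^{−1} mod 11.
  i = 1 (α = 10): (10−5)(10−8)(10−2)(10−6) = 5·2·8·4 = 320 ≡ 1, so v_1 = 1^{−1} = 1 (mod 11).
  i = 2 (α = 5): (5−10)(5−8)(5−2)(5−6) = (−5)·(−3)·3·(−1) = −45 ≡ 10, so v_2 = 10^{−1} = 10 (mod 11).
  i = 3 (α = 8): (8−10)(8−5)(8−2)(8−6) = (−2)·3·6·2 = −72 ≡ 5, so v_3 = 5^{−1} = 9 (mod 11).
  i = 4 (α = 2): (2−10)(2−5)(2−8)(2−6) = (−8)·(−3)·(−6)·(−4) = 576 ≡ 4, so v_4 = 4^{−1} = 3 (mod 11).
  i = 5 (α = 6): (6−10)(6−5)(6−8)(6−2) = (−4)·1·(−2)·4 = 32 ≡ 10, so v_5 = 10^{−1} = 10 (mod 11).
  v = [1, 10, 9, 3, 10].
Step 2: syndromes of r = [1, 10, 4, 5, 8] (all sums mod 11).
  S_0 = Σ v_i r_i = 1·1 + 10·10 + 9·4 + 3·5 + 10·8 = 232 ≡ 1.
  S_1 = Σ v_i α_i r_i = 1·10·1 + 10·5·10 + 9·8·4 + 3·2·5 + 10·6·8 = 1308 ≡ 10.
  α_i^2 mod 11 = [1, 3, 9, 4, 3].
  S_2 = Σ v_i α_i^2 r_i = 1·1·1 + 10·3·10 + 9·9·4 + 3·4·5 + 10·3·8 = 925 ≡ 1.
  S = (1, 10, 1) ≠ 0, so r is not a codeword (an error is present).
Step 3: locate the error. For a single error e at position i, S_ℓ = v_i·e·α_i^ℓ, so α_err = S_1/S_0.
  S_0^{−1} = 1^{−1} = 1 (mod 11), so α_err = 10·1 = 10 ≡ 10 = α_1. Error position i = 1.
  Consistency check: S_2/S_1 = 1·10 = 10 ≡ 10 = α_err ✓ (single-error assumption holds).
Step 4: error magnitude e = S_0/v_1 = S_0·∏_{j≠1}(α_1 − α_j) = 1·1 = 1 ≡ 1 (mod 11).
Step 5: correct position 1: c_1 = r_1 − e = 1 − 1 ≡ 0 (mod 11). Hence c = [0, 10, 4, 5, 8].
  Check: interpolating c through the α_i gives m(x) = 9 + 9·x (degree < 2) with m(α_i) = c_i for every i, so c is indeed a codeword.


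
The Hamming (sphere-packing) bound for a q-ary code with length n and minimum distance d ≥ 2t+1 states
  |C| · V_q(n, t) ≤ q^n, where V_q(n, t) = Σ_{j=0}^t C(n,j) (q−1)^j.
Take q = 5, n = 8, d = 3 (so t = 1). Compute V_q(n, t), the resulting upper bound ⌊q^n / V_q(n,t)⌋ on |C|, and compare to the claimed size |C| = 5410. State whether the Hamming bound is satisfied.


V_q(n, t) = 33, q^n = 390625, Hamming bound = 11837, |C| = 5410 ≤ bound (satisfied).

Step 1: Compute V_q(n, t) = Σ_{j=0}^1 C(n, j) (q−1)^j.
  j = 0: C(8,0)·(4)^0 = 1·1 = 1.
  j = 1: C(8,1)·(4)^1 = 8·4 = 32.
  V_q(n, t) = 1 + 32 = 33.
Step 2: q^n = 5^8 = 390625.
Step 3: Hamming bound ⌊q^n / V_q(n,t)⌋ = ⌊390625/33⌋ = 11837.
Step 4: Compare |C| = 5410 to 11837: satisfied.
The claimed |C| lies below the Hamming bound.


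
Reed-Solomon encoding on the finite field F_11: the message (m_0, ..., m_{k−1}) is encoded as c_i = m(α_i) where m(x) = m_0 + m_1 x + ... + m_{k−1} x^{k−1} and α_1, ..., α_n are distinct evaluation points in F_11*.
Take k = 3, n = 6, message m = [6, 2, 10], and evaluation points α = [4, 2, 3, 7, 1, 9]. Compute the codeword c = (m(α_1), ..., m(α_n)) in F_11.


c = [9, 6, 3, 4, 7, 9]

Message polynomial: m(x) = 6 + 2·x + 10·x^2 (mod 11).
For each evaluation point α_i, compute m(α_i) mod 11:
  α_1 = 4: Horner steps 10 → 9 → 9, so m(4) = 9.
  α_2 = 2: Horner steps 10 → 0 → 6, so m(2) = 6.
  α_3 = 3: Horner steps 10 → 10 → 3, so m(3) = 3.
  α_4 = 7: Horner steps 10 → 6 → 4, so m(7) = 4.
  α_5 = 1: Horner steps 10 → 1 → 7, so m(1) = 7.
  α_6 = 9: Horner steps 10 → 4 → 9, so m(9) = 9.
Codeword c = [9, 6, 3, 4, 7, 9] ∈ F_11^6.


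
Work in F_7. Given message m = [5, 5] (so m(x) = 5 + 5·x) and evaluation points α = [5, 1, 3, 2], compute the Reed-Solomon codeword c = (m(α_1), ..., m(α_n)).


c = [2, 3, 6, 1]

Message polynomial: m(x) = 5 + 5·x (mod 7).
For each evaluation point α_i, compute m(α_i) mod 7:
  α_1 = 5: Horner steps 5 → 2, so m(5) = 2.
  α_2 = 1: Horner steps 5 → 3, so m(1) = 3.
  α_3 = 3: Horner steps 5 → 6, so m(3) = 6.
  α_4 = 2: Horner steps 5 → 1, so m(2) = 1.
Codeword c = [2, 3, 6, 1] ∈ F_7^4.


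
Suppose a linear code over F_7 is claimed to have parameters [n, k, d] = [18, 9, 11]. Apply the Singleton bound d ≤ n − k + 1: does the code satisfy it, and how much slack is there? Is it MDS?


Singleton RHS = n − k + 1 = 10, slack = -1, bound violated (no such code; not MDS).

Singleton bound: d ≤ n − k + 1.
Here n = 18, k = 9, so n − k + 1 = 10.
Given d = 11, check d ≤ 10: NO.
Slack = (n − k + 1) − d = -1.
The slack is negative: d = 11 exceeds n − k + 1 = 10 by 1, so the Singleton bound is violated and no linear [18, 9, 11]_7 code can exist. In particular it is not MDS (MDS requires d = n − k + 1 exactly).
Description: the claimed parameters are [18, 9, 11]_7; such a code would be impossible (violates the Singleton bound).


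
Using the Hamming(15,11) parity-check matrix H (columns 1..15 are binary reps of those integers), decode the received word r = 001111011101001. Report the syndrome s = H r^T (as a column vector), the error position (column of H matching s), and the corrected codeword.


s = (1, 1, 0, 0)^T, error position = 12, corrected codeword c = 001111011100001

Compute s = H r^T mod 2 one row at a time:
  s_1 = 1 + 1 + 1 + 0 + 1 + 0 + 0 + 1 = 5 ≡ 1 (mod 2).
  s_2 = 1 + 1 + 1 + 0 + 1 + 0 + 0 + 1 = 5 ≡ 1 (mod 2).
  s_3 = 0 + 1 + 1 + 0 + 1 + 0 + 0 + 1 = 4 ≡ 0 (mod 2).
  s_4 = 0 + 1 + 1 + 0 + 1 + 0 + 0 + 1 = 4 ≡ 0 (mod 2).
s = (1, 1, 0, 0)^T — this equals column 12 of H (binary 1100), so error is at position 12.
Correct: flip bit 12 of r = 001111011101001 to get c = 001111011100001.


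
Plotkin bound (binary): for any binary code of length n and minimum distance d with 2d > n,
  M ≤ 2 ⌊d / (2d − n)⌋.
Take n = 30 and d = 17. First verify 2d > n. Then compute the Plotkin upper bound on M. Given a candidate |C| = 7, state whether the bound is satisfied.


Plotkin bound M ≤ 8; given |C| = 7 ≤ bound (satisfied).

Check applicability: 2d = 34, n = 30.
2d − n = 4 > 0, so Plotkin applies.
Compute d/(2d−n) = 17/4 ≈ 4.2500.
⌊d/(2d−n)⌋ = 4.
Plotkin bound: M ≤ 2·4 = 8.
Given |C| = 7, check: satisfied.
This |C| is below the Plotkin bound.


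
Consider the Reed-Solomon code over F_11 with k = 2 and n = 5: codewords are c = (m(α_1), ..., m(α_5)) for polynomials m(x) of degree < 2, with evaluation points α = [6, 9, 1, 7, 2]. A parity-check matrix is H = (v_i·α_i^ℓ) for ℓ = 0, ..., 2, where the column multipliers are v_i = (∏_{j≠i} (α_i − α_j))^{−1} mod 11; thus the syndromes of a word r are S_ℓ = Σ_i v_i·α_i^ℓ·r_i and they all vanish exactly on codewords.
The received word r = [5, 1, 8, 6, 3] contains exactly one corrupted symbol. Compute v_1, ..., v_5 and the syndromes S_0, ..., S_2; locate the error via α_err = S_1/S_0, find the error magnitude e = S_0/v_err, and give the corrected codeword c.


S = (1, 7, 5), error at position 4, error magnitude e = 6, c = [5, 1, 8, 0, 3].

Step 1: column multipliers v_i = (∏_{j≠i}(α_i − α_j))^{−1} mod 11.
  i = 1 (α = 6): (6−9)(6−1)(6−7)(6−2) = (−3)·5·(−1)·4 = 60 ≡ 5, so v_1 = 5^{−1} = 9 (mod 11).
  i = 2 (α = 9): (9−6)(9−1)(9−7)(9−2) = 3·8·2·7 = 336 ≡ 6, so v_2 = 6^{−1} = 2 (mod 11).
  i = 3 (α = 1): (1−6)(1−9)(1−7)(1−2) = (−5)·(−8)·(−6)·(−1) = 240 ≡ 9, so v_3 = 9^{−1} = 5 (mod 11).
  i = 4 (α = 7): (7−6)(7−9)(7−1)(7−2) = 1·(−2)·6·5 = −60 ≡ 6, so v_4 = 6^{−1} = 2 (mod 11).
  i = 5 (α = 2): (2−6)(2−9)(2−1)(2−7) = (−4)·(−7)·1·(−5) = −140 ≡ 3, so v_5 = 3^{−1} = 4 (mod 11).
  v = [9, 2, 5, 2, 4].
Step 2: syndromes of r = [5, 1, 8, 6, 3] (all sums mod 11).
  S_0 = Σ v_i r_i = 9·5 + 2·1 + 5·8 + 2·6 + 4·3 = 111 ≡ 1.
  S_1 = Σ v_i α_i r_i = 9·6·5 + 2·9·1 + 5·1·8 + 2·7·6 + 4·2·3 = 436 ≡ 7.
  α_i^2 mod 11 = [3, 4, 1, 5, 4].
  S_2 = Σ v_i α_i^2 r_i = 9·3·5 + 2·4·1 + 5·1·8 + 2·5·6 + 4·4·3 = 291 ≡ 5.
  S = (1, 7, 5) ≠ 0, so r is not a codeword (an error is present).
Step 3: locate the error. For a single error e at position i, S_ℓ = v_i·e·α_i^ℓ, so α_err = S_1/S_0.
  S_0^{−1} = 1^{−1} = 1 (mod 11), so α_err = 7·1 = 7 ≡ 7 = α_4. Error position i = 4.
  Consistency check: S_2/S_1 = 5·8 = 40 ≡ 7 = α_err ✓ (single-error assumption holds).
Step 4: error magnitude e = S_0/v_4 = S_0·∏_{j≠4}(α_4 − α_j) = 1·6 = 6 ≡ 6 (mod 11).
Step 5: correct position 4: c_4 = r_4 − e = 6 − 6 ≡ 0 (mod 11). Hence c = [5, 1, 8, 0, 3].
  Check: interpolating c through the α_i gives m(x) = 2 + 6·x (degree < 2) with m(α_i) = c_i for every i, so c is indeed a codeword.


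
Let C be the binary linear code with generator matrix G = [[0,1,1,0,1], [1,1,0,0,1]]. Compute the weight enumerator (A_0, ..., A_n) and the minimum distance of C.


Weight distribution: A_0 = 1, A_2 = 1, A_3 = 2. Minimum distance d = 2.

Enumerate all 2^2 = 4 messages m ∈ F_2^2.
For each, compute codeword c = mG in F_2^5, then tally its weight.
  m = 00 → c = 00000, weight = 0.
  m = 10 → c = 01101, weight = 3.
  m = 01 → c = 11001, weight = 3.
  m = 11 → c = 10100, weight = 2.
Tally weights:
  weight 0: 1 codewords.
  weight 2: 1 codewords.
  weight 3: 2 codewords.
Minimum distance d = smallest w > 0 with A_w > 0 = 2.
Sanity: Σ A_w = 4 = 2^2 = 4 ✓.


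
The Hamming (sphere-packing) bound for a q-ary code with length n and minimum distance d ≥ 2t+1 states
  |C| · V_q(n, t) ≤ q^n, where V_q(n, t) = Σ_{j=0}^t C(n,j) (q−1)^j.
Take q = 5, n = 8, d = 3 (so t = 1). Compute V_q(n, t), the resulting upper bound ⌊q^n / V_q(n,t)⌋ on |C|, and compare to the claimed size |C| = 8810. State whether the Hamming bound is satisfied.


V_q(n, t) = 33, q^n = 390625, Hamming bound = 11837, |C| = 8810 ≤ bound (satisfied).

Step 1: Compute V_q(n, t) = Σ_{j=0}^1 C(n, j) (q−1)^j.
  j = 0: C(8,0)·(4)^0 = 1·1 = 1.
  j = 1: C(8,1)·(4)^1 = 8·4 = 32.
  V_q(n, t) = 1 + 32 = 33.
Step 2: q^n = 5^8 = 390625.
Step 3: Hamming bound ⌊q^n / V_q(n,t)⌋ = ⌊390625/33⌋ = 11837.
Step 4: Compare |C| = 8810 to 11837: satisfied.
The claimed |C| lies below the Hamming bound.


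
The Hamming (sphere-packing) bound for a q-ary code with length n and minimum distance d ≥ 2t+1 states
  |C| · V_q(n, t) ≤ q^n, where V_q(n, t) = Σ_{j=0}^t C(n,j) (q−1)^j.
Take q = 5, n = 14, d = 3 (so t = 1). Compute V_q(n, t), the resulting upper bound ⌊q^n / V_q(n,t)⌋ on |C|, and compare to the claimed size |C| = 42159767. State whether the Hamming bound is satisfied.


V_q(n, t) = 57, q^n = 6103515625, Hamming bound = 107079221, |C| = 42159767 ≤ bound (satisfied).

Step 1: Compute V_q(n, t) = Σ_{j=0}^1 C(n, j) (q−1)^j.
  j = 0: C(14,0)·(4)^0 = 1·1 = 1.
  j = 1: C(14,1)·(4)^1 = 14·4 = 56.
  V_q(n, t) = 1 + 56 = 57.
Step 2: q^n = 5^14 = 6103515625.
Step 3: Hamming bound ⌊q^n / V_q(n,t)⌋ = ⌊6103515625/57⌋ = 107079221.
Step 4: Compare |C| = 42159767 to 107079221: satisfied.
The claimed |C| lies below the Hamming bound.


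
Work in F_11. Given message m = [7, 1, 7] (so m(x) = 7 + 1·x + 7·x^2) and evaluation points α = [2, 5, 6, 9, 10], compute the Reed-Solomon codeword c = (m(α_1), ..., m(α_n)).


c = [4, 0, 1, 0, 2]

Message polynomial: m(x) = 7 + 1·x + 7·x^2 (mod 11).
For each evaluation point α_i, compute m(α_i) mod 11:
  α_1 = 2: Horner steps 7 → 4 → 4, so m(2) = 4.
  α_2 = 5: Horner steps 7 → 3 → 0, so m(5) = 0.
  α_3 = 6: Horner steps 7 → 10 → 1, so m(6) = 1.
  α_4 = 9: Horner steps 7 → 9 → 0, so m(9) = 0.
  α_5 = 10: Horner steps 7 → 5 → 2, so m(10) = 2.
Codeword c = [4, 0, 1, 0, 2] ∈ F_11^5.


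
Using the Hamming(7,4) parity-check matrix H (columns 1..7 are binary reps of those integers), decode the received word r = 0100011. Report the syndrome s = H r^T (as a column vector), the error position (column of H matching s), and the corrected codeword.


s = (0, 1, 1)^T, error position = 3, corrected codeword c = 0110011

Compute s = H r^T mod 2 one row at a time:
  s_1 = 0 + 0 + 1 + 1 = 2 ≡ 0 (mod 2).
  s_2 = 1 + 0 + 1 + 1 = 3 ≡ 1 (mod 2).
  s_3 = 0 + 0 + 0 + 1 = 1 ≡ 1 (mod 2).
s = (0, 1, 1)^T — this equals column 3 of H (binary 011), so error is at position 3.
Correct: flip bit 3 of r = 0100011 to get c = 0110011.


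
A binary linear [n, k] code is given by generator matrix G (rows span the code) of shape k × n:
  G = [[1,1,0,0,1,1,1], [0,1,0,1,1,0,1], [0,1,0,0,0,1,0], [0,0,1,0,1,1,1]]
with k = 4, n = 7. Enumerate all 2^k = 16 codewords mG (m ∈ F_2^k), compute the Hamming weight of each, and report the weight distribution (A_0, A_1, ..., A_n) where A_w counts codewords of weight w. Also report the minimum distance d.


Weight distribution: A_0 = 1, A_2 = 2, A_3 = 5, A_4 = 5, A_5 = 2, A_7 = 1. Minimum distance d = 2.

Enumerate all 2^4 = 16 messages m ∈ F_2^4.
For each, compute codeword c = mG in F_2^7, then tally its weight.
  m = 0000 → c = 0000000, weight = 0.
  m = 1000 → c = 1100111, weight = 5.
  m = 0100 → c = 0101101, weight = 4.
  m = 1100 → c = 1001010, weight = 3.
  m = 0010 → c = 0100010, weight = 2.
  m = 1010 → c = 1000101, weight = 3.
  m = 0110 → c = 0001111, weight = 4.
  m = 1110 → c = 1101000, weight = 3.
  m = 0001 → c = 0010111, weight = 4.
  m = 1001 → c = 1110000, weight = 3.
  m = 0101 → c = 0111010, weight = 4.
  m = 1101 → c = 1011101, weight = 5.
  m = 0011 → c = 0110101, weight = 4.
  m = 1011 → c = 1010010, weight = 3.
  m = 0111 → c = 0011000, weight = 2.
  m = 1111 → c = 1111111, weight = 7.
Tally weights:
  weight 0: 1 codewords.
  weight 2: 2 codewords.
  weight 3: 5 codewords.
  weight 4: 5 codewords.
  weight 5: 2 codewords.
  weight 7: 1 codewords.
Minimum distance d = smallest w > 0 with A_w > 0 = 2.
Sanity: Σ A_w = 16 = 2^4 = 16 ✓.


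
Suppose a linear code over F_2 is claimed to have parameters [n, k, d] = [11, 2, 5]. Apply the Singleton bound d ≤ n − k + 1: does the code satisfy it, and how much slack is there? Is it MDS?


Singleton RHS = n − k + 1 = 10, slack = 5, bound satisfied, not MDS.

Singleton bound: d ≤ n − k + 1.
Here n = 11, k = 2, so n − k + 1 = 10.
Given d = 5, check d ≤ 10: YES.
Slack = (n − k + 1) − d = 5.
The code is NOT MDS (slack = 5 > 0).
Description: the claimed parameters are [11, 2, 5]_2; such a code would be non-MDS.


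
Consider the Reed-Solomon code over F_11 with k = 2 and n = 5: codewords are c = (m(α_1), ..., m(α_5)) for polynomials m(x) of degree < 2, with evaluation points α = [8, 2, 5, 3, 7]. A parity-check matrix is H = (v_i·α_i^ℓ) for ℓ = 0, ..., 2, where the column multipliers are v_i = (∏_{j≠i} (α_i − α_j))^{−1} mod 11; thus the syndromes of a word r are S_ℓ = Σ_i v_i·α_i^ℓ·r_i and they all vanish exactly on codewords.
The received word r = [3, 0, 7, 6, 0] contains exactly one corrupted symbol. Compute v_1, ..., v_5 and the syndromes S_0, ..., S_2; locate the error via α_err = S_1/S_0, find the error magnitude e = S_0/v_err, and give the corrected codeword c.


S = (9, 8, 1), error at position 5, error magnitude e = 3, c = [3, 0, 7, 6, 8].

Step 1: column multipliers v_i = (∏_{j≠i}(α_i − α_j))^{−1} mod 11.
  i = 1 (α = 8): (8−2)(8−5)(8−3)(8−7) = 6·3·5·1 = 90 ≡ 2, so v_1 = 2^{−1} = 6 (mod 11).
  i = 2 (α = 2): (2−8)(2−5)(2−3)(2−7) = (−6)·(−3)·(−1)·(−5) = 90 ≡ 2, so v_2 = 2^{−1} = 6 (mod 11).
  i = 3 (α = 5): (5−8)(5−2)(5−3)(5−7) = (−3)·3·2·(−2) = 36 ≡ 3, so v_3 = 3^{−1} = 4 (mod 11).
  i = 4 (α = 3): (3−8)(3−2)(3−5)(3−7) = (−5)·1·(−2)·(−4) = −40 ≡ 4, so v_4 = 4^{−1} = 3 (mod 11).
  i = 5 (α = 7): (7−8)(7−2)(7−5)(7−3) = (−1)·5·2·4 = −40 ≡ 4, so v_5 = 4^{−1} = 3 (mod 11).
  v = [6, 6, 4, 3, 3].
Step 2: syndromes of r = [3, 0, 7, 6, 0] (all sums mod 11).
  S_0 = Σ v_i r_i = 6·3 + 6·0 + 4·7 + 3·6 + 3·0 = 64 ≡ 9.
  S_1 = Σ v_i α_i r_i = 6·8·3 + 6·2·0 + 4·5·7 + 3·3·6 + 3·7·0 = 338 ≡ 8.
  α_i^2 mod 11 = [9, 4, 3, 9, 5].
  S_2 = Σ v_i α_i^2 r_i = 6·9·3 + 6·4·0 + 4·3·7 + 3·9·6 + 3·5·0 = 408 ≡ 1.
  S = (9, 8, 1) ≠ 0, so r is not a codeword (an error is present).
Step 3: locate the error. For a single error e at position i, S_ℓ = v_i·e·α_i^ℓ, so α_err = S_1/S_0.
  S_0^{−1} = 9^{−1} = 5 (mod 11), so α_err = 8·5 = 40 ≡ 7 = α_5. Error position i = 5.
  Consistency check: S_2/S_1 = 1·7 = 7 ≡ 7 = α_err ✓ (single-error assumption holds).
Step 4: error magnitude e = S_0/v_5 = S_0·∏_{j≠5}(α_5 − α_j) = 9·4 = 36 ≡ 3 (mod 11).
Step 5: correct position 5: c_5 = r_5 − e = 0 − 3 ≡ 8 (mod 11). Hence c = [3, 0, 7, 6, 8].
  Check: interpolating c through the α_i gives m(x) = 10 + 6·x (degree < 2) with m(α_i) = c_i for every i, so c is indeed a codeword.


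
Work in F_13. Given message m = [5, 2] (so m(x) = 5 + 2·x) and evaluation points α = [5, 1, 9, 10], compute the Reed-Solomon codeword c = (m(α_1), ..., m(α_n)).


c = [2, 7, 10, 12]

Message polynomial: m(x) = 5 + 2·x (mod 13).
For each evaluation point α_i, compute m(α_i) mod 13:
  α_1 = 5: Horner steps 2 → 2, so m(5) = 2.
  α_2 = 1: Horner steps 2 → 7, so m(1) = 7.
  α_3 = 9: Horner steps 2 → 10, so m(9) = 10.
  α_4 = 10: Horner steps 2 → 12, so m(10) = 12.
Codeword c = [2, 7, 10, 12] ∈ F_13^4.


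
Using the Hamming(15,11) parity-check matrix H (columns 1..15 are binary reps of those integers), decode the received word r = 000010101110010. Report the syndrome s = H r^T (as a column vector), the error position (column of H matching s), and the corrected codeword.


s = (0, 1, 0, 0)^T, error position = 4, corrected codeword c = 000110101110010

Compute s = H r^T mod 2 one row at a time:
  s_1 = 0 + 1 + 1 + 1 + 0 + 0 + 1 + 0 = 4 ≡ 0 (mod 2).
  s_2 = 0 + 1 + 0 + 1 + 0 + 0 + 1 + 0 = 3 ≡ 1 (mod 2).
  s_3 = 0 + 0 + 0 + 1 + 1 + 1 + 1 + 0 = 4 ≡ 0 (mod 2).
  s_4 = 0 + 0 + 1 + 1 + 1 + 1 + 0 + 0 = 4 ≡ 0 (mod 2).
s = (0, 1, 0, 0)^T — this equals column 4 of H (binary 0100), so error is at position 4.
Correct: flip bit 4 of r = 000010101110010 to get c = 000110101110010.


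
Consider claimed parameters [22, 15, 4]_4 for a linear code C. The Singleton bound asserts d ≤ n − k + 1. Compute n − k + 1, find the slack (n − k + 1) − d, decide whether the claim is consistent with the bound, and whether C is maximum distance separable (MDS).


Singleton RHS = n − k + 1 = 8, slack = 4, bound satisfied, not MDS.

Singleton bound: d ≤ n − k + 1.
Here n = 22, k = 15, so n − k + 1 = 8.
Given d = 4, check d ≤ 8: YES.
Slack = (n − k + 1) − d = 4.
The code is NOT MDS (slack = 4 > 0).
Description: the claimed parameters are [22, 15, 4]_4; such a code would be non-MDS.


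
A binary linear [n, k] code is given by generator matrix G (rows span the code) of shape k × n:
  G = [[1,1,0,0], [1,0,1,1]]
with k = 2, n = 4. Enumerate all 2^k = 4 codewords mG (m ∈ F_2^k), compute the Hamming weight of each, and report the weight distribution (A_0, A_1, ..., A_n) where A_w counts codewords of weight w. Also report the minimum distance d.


Weight distribution: A_0 = 1, A_2 = 1, A_3 = 2. Minimum distance d = 2.

Enumerate all 2^2 = 4 messages m ∈ F_2^2.
For each, compute codeword c = mG in F_2^4, then tally its weight.
  m = 00 → c = 0000, weight = 0.
  m = 10 → c = 1100, weight = 2.
  m = 01 → c = 1011, weight = 3.
  m = 11 → c = 0111, weight = 3.
Tally weights:
  weight 0: 1 codewords.
  weight 2: 1 codewords.
  weight 3: 2 codewords.
Minimum distance d = smallest w > 0 with A_w > 0 = 2.
Sanity: Σ A_w = 4 = 2^2 = 4 ✓.


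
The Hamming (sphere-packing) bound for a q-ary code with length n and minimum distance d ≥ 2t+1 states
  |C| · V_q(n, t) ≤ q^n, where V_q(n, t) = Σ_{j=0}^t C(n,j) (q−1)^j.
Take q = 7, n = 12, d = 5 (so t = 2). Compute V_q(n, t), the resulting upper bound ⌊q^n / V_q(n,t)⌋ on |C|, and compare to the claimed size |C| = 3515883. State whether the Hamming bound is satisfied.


V_q(n, t) = 2449, q^n = 13841287201, Hamming bound = 5651811, |C| = 3515883 ≤ bound (satisfied).

Step 1: Compute V_q(n, t) = Σ_{j=0}^2 C(n, j) (q−1)^j.
  j = 0: C(12,0)·(6)^0 = 1·1 = 1.
  j = 1: C(12,1)·(6)^1 = 12·6 = 72.
  j = 2: C(12,2)·(6)^2 = 66·36 = 2376.
  V_q(n, t) = 1 + 72 + 2376 = 2449.
Step 2: q^n = 7^12 = 13841287201.
Step 3: Hamming bound ⌊q^n / V_q(n,t)⌋ = ⌊13841287201/2449⌋ = 5651811.
Step 4: Compare |C| = 3515883 to 5651811: satisfied.
The claimed |C| lies below the Hamming bound.


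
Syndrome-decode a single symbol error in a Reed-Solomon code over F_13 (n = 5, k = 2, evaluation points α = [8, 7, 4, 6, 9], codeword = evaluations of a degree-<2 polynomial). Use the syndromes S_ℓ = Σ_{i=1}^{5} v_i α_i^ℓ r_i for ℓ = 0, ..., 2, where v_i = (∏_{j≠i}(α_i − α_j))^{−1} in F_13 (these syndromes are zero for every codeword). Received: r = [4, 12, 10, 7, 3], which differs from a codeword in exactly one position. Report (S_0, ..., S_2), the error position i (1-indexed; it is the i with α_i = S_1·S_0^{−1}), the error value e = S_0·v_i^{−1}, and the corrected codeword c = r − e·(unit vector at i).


S = (5, 6, 2), error at position 5, error magnitude e = 7, c = [4, 12, 10, 7, 9].

Step 1: column multipliers v_i = (∏_{j≠i}(α_i − α_j))^{−1} mod 13.
  i = 1 (α = 8): (8−7)(8−4)(8−6)(8−9) = 1·4·2·(−1) = −8 ≡ 5, so v_1 = 5^{−1} = 8 (mod 13).
  i = 2 (α = 7): (7−8)(7−4)(7−6)(7−9) = (−1)·3·1·(−2) = 6 ≡ 6, so v_2 = 6^{−1} = 11 (mod 13).
  i = 3 (α = 4): (4−8)(4−7)(4−6)(4−9) = (−4)·(−3)·(−2)·(−5) = 120 ≡ 3, so v_3 = 3^{−1} = 9 (mod 13).
  i = 4 (α = 6): (6−8)(6−7)(6−4)(6−9) = (−2)·(−1)·2·(−3) = −12 ≡ 1, so v_4 = 1^{−1} = 1 (mod 13).
  i = 5 (α = 9): (9−8)(9−7)(9−4)(9−6) = 1·2·5·3 = 30 ≡ 4, so v_5 = 4^{−1} = 10 (mod 13).
  v = [8, 11, 9, 1, 10].
Step 2: syndromes of r = [4, 12, 10, 7, 3] (all sums mod 13).
  S_0 = Σ v_i r_i = 8·4 + 11·12 + 9·10 + 1·7 + 10·3 = 291 ≡ 5.
  S_1 = Σ v_i α_i r_i = 8·8·4 + 11·7·12 + 9·4·10 + 1·6·7 + 10·9·3 = 1852 ≡ 6.
  α_i^2 mod 13 = [12, 10, 3, 10, 3].
  S_2 = Σ v_i α_i^2 r_i = 8·12·4 + 11·10·12 + 9·3·10 + 1·10·7 + 10·3·3 = 2134 ≡ 2.
  S = (5, 6, 2) ≠ 0, so r is not a codeword (an error is present).
Step 3: locate the error. For a single error e at position i, S_ℓ = v_i·e·α_i^ℓ, so α_err = S_1/S_0.
  S_0^{−1} = 5^{−1} = 8 (mod 13), so α_err = 6·8 = 48 ≡ 9 = α_5. Error position i = 5.
  Consistency check: S_2/S_1 = 2·11 = 22 ≡ 9 = α_err ✓ (single-error assumption holds).
Step 4: error magnitude e = S_0/v_5 = S_0·∏_{j≠5}(α_5 − α_j) = 5·4 = 20 ≡ 7 (mod 13).
Step 5: correct position 5: c_5 = r_5 − e = 3 − 7 ≡ 9 (mod 13). Hence c = [4, 12, 10, 7, 9].
  Check: interpolating c through the α_i gives m(x) = 3 + 5·x (degree < 2) with m(α_i) = c_i for every i, so c is indeed a codeword.


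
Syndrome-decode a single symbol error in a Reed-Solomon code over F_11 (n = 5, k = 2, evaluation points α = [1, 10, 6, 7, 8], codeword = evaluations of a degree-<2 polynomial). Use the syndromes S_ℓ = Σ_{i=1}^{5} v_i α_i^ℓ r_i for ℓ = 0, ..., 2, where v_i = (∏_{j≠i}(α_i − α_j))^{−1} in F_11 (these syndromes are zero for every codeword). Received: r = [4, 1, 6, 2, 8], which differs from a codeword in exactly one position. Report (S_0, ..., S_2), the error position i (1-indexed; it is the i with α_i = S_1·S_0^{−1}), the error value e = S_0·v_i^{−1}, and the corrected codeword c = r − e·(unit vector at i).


S = (2, 5, 7), error at position 5, error magnitude e = 10, c = [4, 1, 6, 2, 9].

Step 1: column multipliers v_i = (∏_{j≠i}(α_i − α_j))^{−1} mod 11.
  i = 1 (α = 1): (1−10)(1−6)(1−7)(1−8) = (−9)·(−5)·(−6)·(−7) = 1890 ≡ 9, so v_1 = 9^{−1} = 5 (mod 11).
  i = 2 (α = 10): (10−1)(10−6)(10−7)(10−8) = 9·4·3·2 = 216 ≡ 7, so v_2 = 7^{−1} = 8 (mod 11).
  i = 3 (α = 6): (6−1)(6−10)(6−7)(6−8) = 5·(−4)·(−1)·(−2) = −40 ≡ 4, so v_3 = 4^{−1} = 3 (mod 11).
  i = 4 (α = 7): (7−1)(7−10)(7−6)(7−8) = 6·(−3)·1·(−1) = 18 ≡ 7, so v_4 = 7^{−1} = 8 (mod 11).
  i = 5 (α = 8): (8−1)(8−10)(8−6)(8−7) = 7·(−2)·2·1 = −28 ≡ 5, so v_5 = 5^{−1} = 9 (mod 11).
  v = [5, 8, 3, 8, 9].
Step 2: syndromes of r = [4, 1, 6, 2, 8] (all sums mod 11).
  S_0 = Σ v_i r_i = 5·4 + 8·1 + 3·6 + 8·2 + 9·8 = 134 ≡ 2.
  S_1 = Σ v_i α_i r_i = 5·1·4 + 8·10·1 + 3·6·6 + 8·7·2 + 9·8·8 = 896 ≡ 5.
  α_i^2 mod 11 = [1, 1, 3, 5, 9].
  S_2 = Σ v_i α_i^2 r_i = 5·1·4 + 8·1·1 + 3·3·6 + 8·5·2 + 9·9·8 = 810 ≡ 7.
  S = (2, 5, 7) ≠ 0, so r is not a codeword (an error is present).
Step 3: locate the error. For a single error e at position i, S_ℓ = v_i·e·α_i^ℓ, so α_err = S_1/S_0.
  S_0^{−1} = 2^{−1} = 6 (mod 11), so α_err = 5·6 = 30 ≡ 8 = α_5. Error position i = 5.
  Consistency check: S_2/S_1 = 7·9 = 63 ≡ 8 = α_err ✓ (single-error assumption holds).
Step 4: error magnitude e = S_0/v_5 = S_0·∏_{j≠5}(α_5 − α_j) = 2·5 = 10 ≡ 10 (mod 11).
Step 5: correct position 5: c_5 = r_5 − e = 8 − 10 ≡ 9 (mod 11). Hence c = [4, 1, 6, 2, 9].
  Check: interpolating c through the α_i gives m(x) = 8 + 7·x (degree < 2) with m(α_i) = c_i for every i, so c is indeed a codeword.


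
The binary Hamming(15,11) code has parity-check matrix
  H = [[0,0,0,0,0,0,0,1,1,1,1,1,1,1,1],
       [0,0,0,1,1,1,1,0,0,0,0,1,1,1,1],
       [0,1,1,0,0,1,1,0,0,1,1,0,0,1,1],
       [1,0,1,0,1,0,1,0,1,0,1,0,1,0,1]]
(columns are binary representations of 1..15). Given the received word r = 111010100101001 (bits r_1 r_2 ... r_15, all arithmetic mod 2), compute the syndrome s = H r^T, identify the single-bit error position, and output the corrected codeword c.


s = (1, 0, 1, 1)^T, error position = 11, corrected codeword c = 111010100111001

Compute s = H r^T mod 2 one row at a time:
  s_1 = 0 + 0 + 1 + 0 + 1 + 0 + 0 + 1 = 3 ≡ 1 (mod 2).
  s_2 = 0 + 1 + 0 + 1 + 1 + 0 + 0 + 1 = 4 ≡ 0 (mod 2).
  s_3 = 1 + 1 + 0 + 1 + 1 + 0 + 0 + 1 = 5 ≡ 1 (mod 2).
  s_4 = 1 + 1 + 1 + 1 + 0 + 0 + 0 + 1 = 5 ≡ 1 (mod 2).
s = (1, 0, 1, 1)^T — this equals column 11 of H (binary 1011), so error is at position 11.
Correct: flip bit 11 of r = 111010100101001 to get c = 111010100111001.


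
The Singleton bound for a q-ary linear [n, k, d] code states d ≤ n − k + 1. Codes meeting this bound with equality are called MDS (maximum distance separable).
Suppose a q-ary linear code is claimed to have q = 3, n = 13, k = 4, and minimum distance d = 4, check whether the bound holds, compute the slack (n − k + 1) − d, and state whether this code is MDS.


Singleton RHS = n − k + 1 = 10, slack = 6, bound satisfied, not MDS.

Singleton bound: d ≤ n − k + 1.
Here n = 13, k = 4, so n − k + 1 = 10.
Given d = 4, check d ≤ 10: YES.
Slack = (n − k + 1) − d = 6.
The code is NOT MDS (slack = 6 > 0).
Description: the claimed parameters are [13, 4, 4]_3; such a code would be non-MDS.


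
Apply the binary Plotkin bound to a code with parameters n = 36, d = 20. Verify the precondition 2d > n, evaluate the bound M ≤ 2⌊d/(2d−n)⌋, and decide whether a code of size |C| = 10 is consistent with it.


Plotkin bound M ≤ 10; given |C| = 10 ≤ bound (satisfied).

Check applicability: 2d = 40, n = 36.
2d − n = 4 > 0, so Plotkin applies.
Compute d/(2d−n) = 20/4 ≈ 5.0000.
⌊d/(2d−n)⌋ = 5.
Plotkin bound: M ≤ 2·5 = 10.
Given |C| = 10, check: satisfied.
This |C| is at the Plotkin bound.
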